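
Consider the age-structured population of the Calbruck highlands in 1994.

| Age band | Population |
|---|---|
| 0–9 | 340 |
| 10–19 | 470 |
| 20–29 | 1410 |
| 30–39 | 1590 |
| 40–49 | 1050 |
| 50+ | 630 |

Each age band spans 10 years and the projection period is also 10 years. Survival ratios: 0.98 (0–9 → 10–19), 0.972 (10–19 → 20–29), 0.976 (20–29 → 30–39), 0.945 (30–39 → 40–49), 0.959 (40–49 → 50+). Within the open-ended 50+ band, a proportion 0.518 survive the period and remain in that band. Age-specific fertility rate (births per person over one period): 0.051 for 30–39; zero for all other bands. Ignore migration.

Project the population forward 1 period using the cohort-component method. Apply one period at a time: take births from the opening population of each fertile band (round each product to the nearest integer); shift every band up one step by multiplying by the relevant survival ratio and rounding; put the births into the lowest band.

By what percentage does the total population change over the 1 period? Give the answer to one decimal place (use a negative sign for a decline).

— Period 1 —
Births: 1590 × 0.051 = 81
10–19: 340 × 0.98 = 333
20–29: 470 × 0.972 = 457
30–39: 1410 × 0.976 = 1376
40–49: 1590 × 0.945 = 1503
50+: 1050 × 0.959 + 630 × 0.518 = 1007 + 326 = 1333
End of period: [81, 333, 457, 1376, 1503, 1333]
Total: 5490 → 5083; change = -407; percentage change = -7.4%

-7.4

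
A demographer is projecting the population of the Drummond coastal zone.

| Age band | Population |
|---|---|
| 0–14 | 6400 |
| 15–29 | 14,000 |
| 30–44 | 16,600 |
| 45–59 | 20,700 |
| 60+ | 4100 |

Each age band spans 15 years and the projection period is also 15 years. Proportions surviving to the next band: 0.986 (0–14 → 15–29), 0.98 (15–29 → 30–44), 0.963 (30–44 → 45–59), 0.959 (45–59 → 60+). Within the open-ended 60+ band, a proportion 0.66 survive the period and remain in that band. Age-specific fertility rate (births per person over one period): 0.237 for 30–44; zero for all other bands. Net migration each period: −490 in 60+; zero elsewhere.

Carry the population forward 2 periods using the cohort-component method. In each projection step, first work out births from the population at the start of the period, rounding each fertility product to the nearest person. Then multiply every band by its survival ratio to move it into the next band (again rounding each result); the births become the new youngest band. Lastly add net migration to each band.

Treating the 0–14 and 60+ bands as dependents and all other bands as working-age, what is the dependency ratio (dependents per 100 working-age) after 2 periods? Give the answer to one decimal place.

Period 1.
Births: 16600 × 0.237 = 3934
15–29: 6400 × 0.986 = 6310
30–44: 14000 × 0.98 = 13720
45–59: 16600 × 0.963 = 15986
60+: 20700 × 0.959 + 4100 × 0.66 = 19851 + 2706 = 22557
Net migration: 60+ − 490 → 22067
→ [3934, 6310, 13720, 15986, 22067]
Period 2.
Births: 13720 × 0.237 = 3252
15–29: 3934 × 0.986 = 3879
30–44: 6310 × 0.98 = 6184
45–59: 13720 × 0.963 = 13212
60+: 15986 × 0.959 + 22067 × 0.66 = 15331 + 14564 = 29895
Net migration: 60+ − 490 → 29405
→ [3252, 3879, 6184, 13212, 29405]
Dependents (band 0–14 + band 60+) = 3252 + 29405 = 32657; working-age = 23275; ratio = 32657/23275 × 100 = 140.3

140.3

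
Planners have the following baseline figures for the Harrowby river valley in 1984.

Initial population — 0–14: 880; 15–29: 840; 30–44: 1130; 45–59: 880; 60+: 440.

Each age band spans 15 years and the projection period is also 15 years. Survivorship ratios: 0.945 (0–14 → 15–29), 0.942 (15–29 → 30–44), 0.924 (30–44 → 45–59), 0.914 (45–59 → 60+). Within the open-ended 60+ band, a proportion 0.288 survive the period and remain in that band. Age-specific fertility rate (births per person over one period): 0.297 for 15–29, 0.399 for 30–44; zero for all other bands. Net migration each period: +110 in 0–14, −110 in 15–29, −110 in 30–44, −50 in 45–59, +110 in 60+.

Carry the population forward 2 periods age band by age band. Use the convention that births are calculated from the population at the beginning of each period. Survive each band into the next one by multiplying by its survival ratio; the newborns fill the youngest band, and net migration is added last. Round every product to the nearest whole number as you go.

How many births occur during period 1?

700

Numbering the groups 1..5 from youngest to oldest:
Period 1.
Births: 840 × 0.297 = 249  |  1130 × 0.399 = 451 ⇒ total 700
Group 2: 880 × 0.945 = 832
Group 3: 840 × 0.942 = 791
Group 4: 1130 × 0.924 = 1044
Group 5: 880 × 0.914 + 440 × 0.288 = 804 + 127 = 931
Net migration: Group 1 + 110 → 810; Group 2 − 110 → 722; Group 3 − 110 → 681; Group 4 − 50 → 994; Group 5 + 110 → 1041
→ [810, 722, 681, 994, 1041]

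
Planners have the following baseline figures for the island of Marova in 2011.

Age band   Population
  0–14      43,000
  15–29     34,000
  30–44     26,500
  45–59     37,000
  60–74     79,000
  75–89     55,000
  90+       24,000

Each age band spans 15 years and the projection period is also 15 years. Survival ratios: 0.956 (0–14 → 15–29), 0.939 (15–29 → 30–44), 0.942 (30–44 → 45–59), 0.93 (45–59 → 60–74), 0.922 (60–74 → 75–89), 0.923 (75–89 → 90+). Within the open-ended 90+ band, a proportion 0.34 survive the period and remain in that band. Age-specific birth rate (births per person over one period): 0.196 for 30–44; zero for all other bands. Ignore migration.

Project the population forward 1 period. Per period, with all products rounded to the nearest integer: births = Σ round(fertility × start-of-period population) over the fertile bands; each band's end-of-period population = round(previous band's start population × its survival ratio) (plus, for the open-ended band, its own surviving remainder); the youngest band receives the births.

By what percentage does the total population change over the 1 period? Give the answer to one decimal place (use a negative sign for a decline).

Call the groups 1 to 7, youngest first.
Period 1.
Births: 26500 × 0.196 = 5194
Group 2: 43000 × 0.956 = 41108
Group 3: 34000 × 0.939 = 31926
Group 4: 26500 × 0.942 = 24963
Group 5: 37000 × 0.93 = 34410
Group 6: 79000 × 0.922 = 72838
Group 7: 55000 × 0.923 + 24000 × 0.34 = 50765 + 8160 = 58925
→ [5194, 41108, 31926, 24963, 34410, 72838, 58925]
Total: 298500 → 269364; change = -29136; percentage change = -9.8%

-9.8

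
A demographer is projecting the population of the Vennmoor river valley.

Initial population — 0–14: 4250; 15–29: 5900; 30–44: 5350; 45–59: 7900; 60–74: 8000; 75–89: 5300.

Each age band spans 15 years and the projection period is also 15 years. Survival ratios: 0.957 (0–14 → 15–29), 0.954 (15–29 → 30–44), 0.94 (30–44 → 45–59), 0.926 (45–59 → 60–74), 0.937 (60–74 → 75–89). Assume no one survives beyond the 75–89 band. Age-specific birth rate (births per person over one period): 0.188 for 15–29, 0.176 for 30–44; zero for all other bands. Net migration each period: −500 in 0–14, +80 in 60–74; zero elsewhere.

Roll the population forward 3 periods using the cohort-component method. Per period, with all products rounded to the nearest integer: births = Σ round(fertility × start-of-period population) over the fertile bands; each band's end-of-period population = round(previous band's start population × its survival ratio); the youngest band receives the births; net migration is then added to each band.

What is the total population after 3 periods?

Period 1.
Births: 5900 * 0.188 = 1109  |  5350 * 0.176 = 942 → total 2051
15–29: 4250 * 0.957 = 4067
30–44: 5900 * 0.954 = 5629
45–59: 5350 * 0.94 = 5029
60–74: 7900 * 0.926 = 7315
75–89: 8000 * 0.937 = 7496
Net migration: 0–14 − 500 → 1551; 60–74 + 80 → 7395
End of period: [1551, 4067, 5629, 5029, 7395, 7496]
Period 2.
Births: 4067 * 0.188 = 765  |  5629 * 0.176 = 991 → total 1756
15–29: 1551 * 0.957 = 1484
30–44: 4067 * 0.954 = 3880
45–59: 5629 * 0.94 = 5291
60–74: 5029 * 0.926 = 4657
75–89: 7395 * 0.937 = 6929
Net migration: 0–14 − 500 → 1256; 60–74 + 80 → 4737
End of period: [1256, 1484, 3880, 5291, 4737, 6929]
Period 3.
Births: 1484 * 0.188 = 279  |  3880 * 0.176 = 683 → total 962
15–29: 1256 * 0.957 = 1202
30–44: 1484 * 0.954 = 1416
45–59: 3880 * 0.94 = 3647
60–74: 5291 * 0.926 = 4899
75–89: 4737 * 0.937 = 4439
Net migration: 0–14 − 500 → 462; 60–74 + 80 → 4979
End of period: [462, 1202, 1416, 3647, 4979, 4439]
Total after period 3: 462 + 1202 + 1416 + 3647 + 4979 + 4439 = 16145

16145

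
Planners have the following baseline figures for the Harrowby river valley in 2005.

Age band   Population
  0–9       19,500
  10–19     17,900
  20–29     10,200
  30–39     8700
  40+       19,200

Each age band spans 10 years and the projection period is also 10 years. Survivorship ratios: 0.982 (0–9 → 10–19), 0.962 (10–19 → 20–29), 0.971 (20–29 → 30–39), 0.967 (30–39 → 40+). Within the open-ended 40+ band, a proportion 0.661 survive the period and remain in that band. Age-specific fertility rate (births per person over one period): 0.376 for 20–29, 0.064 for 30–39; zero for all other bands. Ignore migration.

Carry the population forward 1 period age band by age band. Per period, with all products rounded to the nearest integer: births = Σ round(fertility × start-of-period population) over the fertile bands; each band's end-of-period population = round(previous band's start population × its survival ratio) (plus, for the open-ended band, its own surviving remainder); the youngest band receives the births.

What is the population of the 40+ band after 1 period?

Numbering the bands 1..5 from youngest to oldest:
Period 1:
Births: 10200 × 0.376 = 3835, 8700 × 0.064 = 557 — total 4392
Band 2: 19500 × 0.982 = 19149
Band 3: 17900 × 0.962 = 17220
Band 4: 10200 × 0.971 = 9904
Band 5: 8700 × 0.967 + 19200 × 0.661 = 8413 + 12691 = 21104
Population now: 0–9=4392, 10–19=19149, 20–29=17220, 30–39=9904, 40+=21104

21104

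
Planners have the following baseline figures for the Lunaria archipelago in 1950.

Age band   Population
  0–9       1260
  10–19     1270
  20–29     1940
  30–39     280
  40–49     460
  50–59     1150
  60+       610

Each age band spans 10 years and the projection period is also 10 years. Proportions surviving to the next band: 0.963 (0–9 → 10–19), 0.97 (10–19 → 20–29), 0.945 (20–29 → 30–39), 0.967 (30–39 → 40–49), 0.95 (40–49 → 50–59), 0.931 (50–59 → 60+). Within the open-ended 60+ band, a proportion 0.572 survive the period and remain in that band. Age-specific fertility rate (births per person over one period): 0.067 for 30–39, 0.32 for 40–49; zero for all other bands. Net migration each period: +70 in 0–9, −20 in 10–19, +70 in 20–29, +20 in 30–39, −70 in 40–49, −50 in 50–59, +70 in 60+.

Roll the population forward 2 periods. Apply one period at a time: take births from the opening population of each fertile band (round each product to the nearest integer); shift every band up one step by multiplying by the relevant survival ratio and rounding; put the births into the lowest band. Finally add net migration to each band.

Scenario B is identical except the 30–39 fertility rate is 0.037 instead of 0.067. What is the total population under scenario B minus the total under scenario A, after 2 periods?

-63

Let group 1 be 0–9 through group 7 = 60+.
After projecting period 1:
Births: 280 * 0.067 = 19, 460 * 0.32 = 147 — total 166
Group 2: 1260 * 0.963 = 1213
Group 3: 1270 * 0.97 = 1232
Group 4: 1940 * 0.945 = 1833
Group 5: 280 * 0.967 = 271
Group 6: 460 * 0.95 = 437
Group 7: 1150 * 0.931 + 610 * 0.572 = 1071 + 349 = 1420
Net migration: Group 1 + 70 → 236; Group 2 − 20 → 1193; Group 3 + 70 → 1302; Group 4 + 20 → 1853; Group 5 − 70 → 201; Group 6 − 50 → 387; Group 7 + 70 → 1490
End of period: [236, 1193, 1302, 1853, 201, 387, 1490]
After projecting period 2:
Births: 1853 * 0.067 = 124, 201 * 0.32 = 64 — total 188
Group 2: 236 * 0.963 = 227
Group 3: 1193 * 0.97 = 1157
Group 4: 1302 * 0.945 = 1230
Group 5: 1853 * 0.967 = 1792
Group 6: 201 * 0.95 = 191
Group 7: 387 * 0.931 + 1490 * 0.572 = 360 + 852 = 1212
Net migration: Group 1 + 70 → 258; Group 2 − 20 → 207; Group 3 + 70 → 1227; Group 4 + 20 → 1250; Group 5 − 70 → 1722; Group 6 − 50 → 141; Group 7 + 70 → 1282
End of period: [258, 207, 1227, 1250, 1722, 141, 1282]
Scenario A total after 2 periods: 6087
Scenario B projection —
After projecting period 1:
Births: 280 * 0.037 = 10, 460 * 0.32 = 147 — total 157
Group 2: 1260 * 0.963 = 1213
Group 3: 1270 * 0.97 = 1232
Group 4: 1940 * 0.945 = 1833
Group 5: 280 * 0.967 = 271
Group 6: 460 * 0.95 = 437
Group 7: 1150 * 0.931 + 610 * 0.572 = 1071 + 349 = 1420
Net migration: Group 1 + 70 → 227; Group 2 − 20 → 1193; Group 3 + 70 → 1302; Group 4 + 20 → 1853; Group 5 − 70 → 201; Group 6 − 50 → 387; Group 7 + 70 → 1490
End of period: [227, 1193, 1302, 1853, 201, 387, 1490]
After projecting period 2:
Births: 1853 * 0.037 = 69, 201 * 0.32 = 64 — total 133
Group 2: 227 * 0.963 = 219
Group 3: 1193 * 0.97 = 1157
Group 4: 1302 * 0.945 = 1230
Group 5: 1853 * 0.967 = 1792
Group 6: 201 * 0.95 = 191
Group 7: 387 * 0.931 + 1490 * 0.572 = 360 + 852 = 1212
Net migration: Group 1 + 70 → 203; Group 2 − 20 → 199; Group 3 + 70 → 1227; Group 4 + 20 → 1250; Group 5 − 70 → 1722; Group 6 − 50 → 141; Group 7 + 70 → 1282
End of period: [203, 199, 1227, 1250, 1722, 141, 1282]
Scenario B total after 2 periods: 6024
Difference B − A = 6024 − 6087 = -63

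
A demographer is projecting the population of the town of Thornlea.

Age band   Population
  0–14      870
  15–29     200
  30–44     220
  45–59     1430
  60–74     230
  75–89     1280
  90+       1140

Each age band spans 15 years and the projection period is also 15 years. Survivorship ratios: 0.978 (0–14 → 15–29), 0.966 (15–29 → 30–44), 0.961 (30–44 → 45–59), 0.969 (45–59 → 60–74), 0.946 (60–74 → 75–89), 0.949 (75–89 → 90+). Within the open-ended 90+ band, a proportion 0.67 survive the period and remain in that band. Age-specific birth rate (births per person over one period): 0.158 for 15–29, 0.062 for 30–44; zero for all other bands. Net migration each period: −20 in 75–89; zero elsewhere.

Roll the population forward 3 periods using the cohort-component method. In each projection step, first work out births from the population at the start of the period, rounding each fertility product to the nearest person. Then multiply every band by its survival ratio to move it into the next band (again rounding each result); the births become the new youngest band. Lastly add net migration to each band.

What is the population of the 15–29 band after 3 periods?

143

After projecting period 1:
Births: 200 × 0.158 = 32, 220 × 0.062 = 14 ⇒ total 46
15–29: 870 × 0.978 = 851
30–44: 200 × 0.966 = 193
45–59: 220 × 0.961 = 211
60–74: 1430 × 0.969 = 1386
75–89: 230 × 0.946 = 218
90+: 1280 × 0.949 + 1140 × 0.67 = 1215 + 764 = 1979
Net migration: 75–89 − 20 → 198
Giving 46 / 851 / 193 / 211 / 1386 / 198 / 1979.
After projecting period 2:
Births: 851 × 0.158 = 134, 193 × 0.062 = 12 ⇒ total 146
15–29: 46 × 0.978 = 45
30–44: 851 × 0.966 = 822
45–59: 193 × 0.961 = 185
60–74: 211 × 0.969 = 204
75–89: 1386 × 0.946 = 1311
90+: 198 × 0.949 + 1979 × 0.67 = 188 + 1326 = 1514
Net migration: 75–89 − 20 → 1291
Giving 146 / 45 / 822 / 185 / 204 / 1291 / 1514.
After projecting period 3:
Births: 45 × 0.158 = 7, 822 × 0.062 = 51 ⇒ total 58
15–29: 146 × 0.978 = 143
30–44: 45 × 0.966 = 43
45–59: 822 × 0.961 = 790
60–74: 185 × 0.969 = 179
75–89: 204 × 0.946 = 193
90+: 1291 × 0.949 + 1514 × 0.67 = 1225 + 1014 = 2239
Net migration: 75–89 − 20 → 173
Giving 58 / 143 / 43 / 790 / 179 / 173 / 2239.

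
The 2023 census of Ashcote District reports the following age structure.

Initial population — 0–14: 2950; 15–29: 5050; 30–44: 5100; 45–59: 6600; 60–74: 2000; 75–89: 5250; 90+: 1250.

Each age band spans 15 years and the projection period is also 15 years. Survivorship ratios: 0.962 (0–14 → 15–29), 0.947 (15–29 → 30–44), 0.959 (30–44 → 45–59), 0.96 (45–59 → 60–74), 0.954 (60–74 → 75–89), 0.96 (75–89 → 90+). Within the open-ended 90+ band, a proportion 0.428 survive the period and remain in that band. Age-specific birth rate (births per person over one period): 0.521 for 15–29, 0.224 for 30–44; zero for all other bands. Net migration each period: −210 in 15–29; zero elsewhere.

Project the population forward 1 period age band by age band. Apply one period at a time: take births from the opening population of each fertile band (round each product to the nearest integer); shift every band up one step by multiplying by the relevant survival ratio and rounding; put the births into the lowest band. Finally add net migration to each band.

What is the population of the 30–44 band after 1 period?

4782

— Period 1 —
Births: 5050 * 0.521 = 2631 ; 5100 * 0.224 = 1142 → 3773
15–29: 2950 * 0.962 = 2838
30–44: 5050 * 0.947 = 4782
45–59: 5100 * 0.959 = 4891
60–74: 6600 * 0.96 = 6336
75–89: 2000 * 0.954 = 1908
90+: 5250 * 0.96 + 1250 * 0.428 = 5040 + 535 = 5575
Net migration: 15–29 − 210 → 2628
→ [3773, 2628, 4782, 4891, 6336, 1908, 5575]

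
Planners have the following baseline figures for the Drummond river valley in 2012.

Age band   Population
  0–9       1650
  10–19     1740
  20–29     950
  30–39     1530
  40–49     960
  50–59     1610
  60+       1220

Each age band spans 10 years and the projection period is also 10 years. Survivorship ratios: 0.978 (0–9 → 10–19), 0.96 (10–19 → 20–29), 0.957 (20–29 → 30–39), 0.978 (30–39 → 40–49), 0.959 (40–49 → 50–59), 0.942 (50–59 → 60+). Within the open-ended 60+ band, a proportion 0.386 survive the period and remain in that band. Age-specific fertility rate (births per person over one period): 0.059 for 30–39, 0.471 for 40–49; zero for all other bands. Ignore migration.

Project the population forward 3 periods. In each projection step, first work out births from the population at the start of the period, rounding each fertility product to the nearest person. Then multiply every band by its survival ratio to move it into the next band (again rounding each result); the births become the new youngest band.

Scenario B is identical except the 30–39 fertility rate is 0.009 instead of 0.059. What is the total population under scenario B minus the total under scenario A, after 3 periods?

-196

Numbering the bands 1..7 from youngest to oldest:
Period 1.
Births: 1530 × 0.059 = 90, 960 × 0.471 = 452 — total 542
Band 2: 1650 × 0.978 = 1614
Band 3: 1740 × 0.96 = 1670
Band 4: 950 × 0.957 = 909
Band 5: 1530 × 0.978 = 1496
Band 6: 960 × 0.959 = 921
Band 7: 1610 × 0.942 + 1220 × 0.386 = 1517 + 471 = 1988
Giving 542 / 1614 / 1670 / 909 / 1496 / 921 / 1988.
Period 2.
Births: 909 × 0.059 = 54, 1496 × 0.471 = 705 — total 759
Band 2: 542 × 0.978 = 530
Band 3: 1614 × 0.96 = 1549
Band 4: 1670 × 0.957 = 1598
Band 5: 909 × 0.978 = 889
Band 6: 1496 × 0.959 = 1435
Band 7: 921 × 0.942 + 1988 × 0.386 = 868 + 767 = 1635
Giving 759 / 530 / 1549 / 1598 / 889 / 1435 / 1635.
Period 3.
Births: 1598 × 0.059 = 94, 889 × 0.471 = 419 — total 513
Band 2: 759 × 0.978 = 742
Band 3: 530 × 0.96 = 509
Band 4: 1549 × 0.957 = 1482
Band 5: 1598 × 0.978 = 1563
Band 6: 889 × 0.959 = 853
Band 7: 1435 × 0.942 + 1635 × 0.386 = 1352 + 631 = 1983
Giving 513 / 742 / 509 / 1482 / 1563 / 853 / 1983.
Scenario A total after 3 periods: 7645
Scenario B projection —
Period 1.
Births: 1530 × 0.009 = 14, 960 × 0.471 = 452 — total 466
Band 2: 1650 × 0.978 = 1614
Band 3: 1740 × 0.96 = 1670
Band 4: 950 × 0.957 = 909
Band 5: 1530 × 0.978 = 1496
Band 6: 960 × 0.959 = 921
Band 7: 1610 × 0.942 + 1220 × 0.386 = 1517 + 471 = 1988
Giving 466 / 1614 / 1670 / 909 / 1496 / 921 / 1988.
Period 2.
Births: 909 × 0.009 = 8, 1496 × 0.471 = 705 — total 713
Band 2: 466 × 0.978 = 456
Band 3: 1614 × 0.96 = 1549
Band 4: 1670 × 0.957 = 1598
Band 5: 909 × 0.978 = 889
Band 6: 1496 × 0.959 = 1435
Band 7: 921 × 0.942 + 1988 × 0.386 = 868 + 767 = 1635
Giving 713 / 456 / 1549 / 1598 / 889 / 1435 / 1635.
Period 3.
Births: 1598 × 0.009 = 14, 889 × 0.471 = 419 — total 433
Band 2: 713 × 0.978 = 697
Band 3: 456 × 0.96 = 438
Band 4: 1549 × 0.957 = 1482
Band 5: 1598 × 0.978 = 1563
Band 6: 889 × 0.959 = 853
Band 7: 1435 × 0.942 + 1635 × 0.386 = 1352 + 631 = 1983
Giving 433 / 697 / 438 / 1482 / 1563 / 853 / 1983.
Scenario B total after 3 periods: 7449
Difference B − A = 7449 − 7645 = -196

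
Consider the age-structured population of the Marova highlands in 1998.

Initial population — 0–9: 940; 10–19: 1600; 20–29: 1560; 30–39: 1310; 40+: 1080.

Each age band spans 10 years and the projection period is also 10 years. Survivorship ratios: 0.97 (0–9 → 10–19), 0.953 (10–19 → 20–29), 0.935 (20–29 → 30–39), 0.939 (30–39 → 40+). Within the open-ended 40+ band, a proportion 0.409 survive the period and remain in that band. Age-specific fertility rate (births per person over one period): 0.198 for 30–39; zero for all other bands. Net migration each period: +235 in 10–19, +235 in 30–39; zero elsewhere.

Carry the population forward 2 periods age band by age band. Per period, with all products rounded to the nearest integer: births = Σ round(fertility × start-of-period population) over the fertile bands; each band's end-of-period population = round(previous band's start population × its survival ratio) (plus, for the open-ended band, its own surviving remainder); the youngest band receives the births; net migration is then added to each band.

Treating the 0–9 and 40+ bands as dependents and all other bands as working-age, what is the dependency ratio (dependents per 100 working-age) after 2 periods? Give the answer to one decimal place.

80.6

Let band 1 be 0–9 through band 5 = 40+.
After projecting period 1:
Births: 1310 × 0.198 = 259
Band 2: 940 × 0.97 = 912
Band 3: 1600 × 0.953 = 1525
Band 4: 1560 × 0.935 = 1459
Band 5: 1310 × 0.939 + 1080 × 0.409 = 1230 + 442 = 1672
Net migration: Band 2 + 235 → 1147; Band 4 + 235 → 1694
Giving 259 / 1147 / 1525 / 1694 / 1672.
After projecting period 2:
Births: 1694 × 0.198 = 335
Band 2: 259 × 0.97 = 251
Band 3: 1147 × 0.953 = 1093
Band 4: 1525 × 0.935 = 1426
Band 5: 1694 × 0.939 + 1672 × 0.409 = 1591 + 684 = 2275
Net migration: Band 2 + 235 → 486; Band 4 + 235 → 1661
Giving 335 / 486 / 1093 / 1661 / 2275.
Dependents (band 0–9 + band 40+) = 335 + 2275 = 2610; working-age = 3240; ratio = 2610/3240 × 100 = 80.6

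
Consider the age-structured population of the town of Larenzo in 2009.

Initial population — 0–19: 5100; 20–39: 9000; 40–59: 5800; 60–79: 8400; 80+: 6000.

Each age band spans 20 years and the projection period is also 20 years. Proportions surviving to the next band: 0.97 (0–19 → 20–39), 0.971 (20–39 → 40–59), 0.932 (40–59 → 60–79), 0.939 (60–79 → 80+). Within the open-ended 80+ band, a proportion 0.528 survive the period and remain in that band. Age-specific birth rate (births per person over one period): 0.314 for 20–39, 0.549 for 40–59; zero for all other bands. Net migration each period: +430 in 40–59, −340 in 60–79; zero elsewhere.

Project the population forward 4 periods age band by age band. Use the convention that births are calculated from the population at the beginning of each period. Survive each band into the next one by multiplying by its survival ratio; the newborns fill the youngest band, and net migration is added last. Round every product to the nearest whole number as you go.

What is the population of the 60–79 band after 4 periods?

5337

— Period 1 —
Births: 9000 * 0.314 = 2826 ; 5800 * 0.549 = 3184 — total 6010
20–39: 5100 * 0.97 = 4947
40–59: 9000 * 0.971 = 8739
60–79: 5800 * 0.932 = 5406
80+: 8400 * 0.939 + 6000 * 0.528 = 7888 + 3168 = 11056
Net migration: 40–59 + 430 → 9169; 60–79 − 340 → 5066
→ [6010, 4947, 9169, 5066, 11056]
— Period 2 —
Births: 4947 * 0.314 = 1553 ; 9169 * 0.549 = 5034 — total 6587
20–39: 6010 * 0.97 = 5830
40–59: 4947 * 0.971 = 4804
60–79: 9169 * 0.932 = 8546
80+: 5066 * 0.939 + 11056 * 0.528 = 4757 + 5838 = 10595
Net migration: 40–59 + 430 → 5234; 60–79 − 340 → 8206
→ [6587, 5830, 5234, 8206, 10595]
— Period 3 —
Births: 5830 * 0.314 = 1831 ; 5234 * 0.549 = 2873 — total 4704
20–39: 6587 * 0.97 = 6389
40–59: 5830 * 0.971 = 5661
60–79: 5234 * 0.932 = 4878
80+: 8206 * 0.939 + 10595 * 0.528 = 7705 + 5594 = 13299
Net migration: 40–59 + 430 → 6091; 60–79 − 340 → 4538
→ [4704, 6389, 6091, 4538, 13299]
— Period 4 —
Births: 6389 * 0.314 = 2006 ; 6091 * 0.549 = 3344 — total 5350
20–39: 4704 * 0.97 = 4563
40–59: 6389 * 0.971 = 6204
60–79: 6091 * 0.932 = 5677
80+: 4538 * 0.939 + 13299 * 0.528 = 4261 + 7022 = 11283
Net migration: 40–59 + 430 → 6634; 60–79 − 340 → 5337
→ [5350, 4563, 6634, 5337, 11283]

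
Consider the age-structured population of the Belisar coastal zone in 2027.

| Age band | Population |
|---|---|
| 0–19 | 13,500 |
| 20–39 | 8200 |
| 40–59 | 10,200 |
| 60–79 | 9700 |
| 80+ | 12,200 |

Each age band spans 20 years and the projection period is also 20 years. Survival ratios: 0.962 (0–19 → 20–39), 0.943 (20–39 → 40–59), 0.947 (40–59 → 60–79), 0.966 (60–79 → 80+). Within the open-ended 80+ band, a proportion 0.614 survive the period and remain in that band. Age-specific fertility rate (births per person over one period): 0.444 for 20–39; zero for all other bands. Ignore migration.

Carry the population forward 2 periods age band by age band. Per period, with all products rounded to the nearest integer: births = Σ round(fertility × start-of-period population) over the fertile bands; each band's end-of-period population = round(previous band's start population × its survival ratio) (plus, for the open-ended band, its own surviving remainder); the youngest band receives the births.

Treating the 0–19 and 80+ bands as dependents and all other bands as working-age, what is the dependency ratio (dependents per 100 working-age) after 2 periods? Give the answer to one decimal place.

110.3

Call the bands 1 to 5, youngest first.
[period 1]
Births: 8200 * 0.444 = 3641
Band 2: 13500 * 0.962 = 12987
Band 3: 8200 * 0.943 = 7733
Band 4: 10200 * 0.947 = 9659
Band 5: 9700 * 0.966 + 12200 * 0.614 = 9370 + 7491 = 16861
Giving 3641 / 12987 / 7733 / 9659 / 16861.
[period 2]
Births: 12987 * 0.444 = 5766
Band 2: 3641 * 0.962 = 3503
Band 3: 12987 * 0.943 = 12247
Band 4: 7733 * 0.947 = 7323
Band 5: 9659 * 0.966 + 16861 * 0.614 = 9331 + 10353 = 19684
Giving 5766 / 3503 / 12247 / 7323 / 19684.
Dependents (band 0–19 + band 80+) = 5766 + 19684 = 25450; working-age = 23073; ratio = 25450/23073 × 100 = 110.3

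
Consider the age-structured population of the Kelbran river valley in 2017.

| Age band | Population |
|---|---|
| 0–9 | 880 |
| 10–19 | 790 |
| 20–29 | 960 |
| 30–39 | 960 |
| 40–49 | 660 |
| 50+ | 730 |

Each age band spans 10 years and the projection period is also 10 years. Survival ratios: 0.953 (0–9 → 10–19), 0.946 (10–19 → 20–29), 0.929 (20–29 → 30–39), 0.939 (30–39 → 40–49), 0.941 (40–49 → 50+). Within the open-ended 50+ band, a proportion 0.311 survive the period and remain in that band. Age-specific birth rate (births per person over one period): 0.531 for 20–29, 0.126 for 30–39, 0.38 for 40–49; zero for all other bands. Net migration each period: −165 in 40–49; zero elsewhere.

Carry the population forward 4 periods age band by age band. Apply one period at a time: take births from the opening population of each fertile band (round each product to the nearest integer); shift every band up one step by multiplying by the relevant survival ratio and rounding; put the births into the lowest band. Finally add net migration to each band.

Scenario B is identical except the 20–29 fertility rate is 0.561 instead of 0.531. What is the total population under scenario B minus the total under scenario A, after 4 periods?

104

Period 1:
Births: 960 × 0.531 = 510 ; 960 × 0.126 = 121 ; 660 × 0.38 = 251 → 882
10–19: 880 × 0.953 = 839
20–29: 790 × 0.946 = 747
30–39: 960 × 0.929 = 892
40–49: 960 × 0.939 = 901
50+: 660 × 0.941 + 730 × 0.311 = 621 + 227 = 848
Net migration: 40–49 − 165 → 736
Population now: 0–9=882, 10–19=839, 20–29=747, 30–39=892, 40–49=736, 50+=848
Period 2:
Births: 747 × 0.531 = 397 ; 892 × 0.126 = 112 ; 736 × 0.38 = 280 → 789
10–19: 882 × 0.953 = 841
20–29: 839 × 0.946 = 794
30–39: 747 × 0.929 = 694
40–49: 892 × 0.939 = 838
50+: 736 × 0.941 + 848 × 0.311 = 693 + 264 = 957
Net migration: 40–49 − 165 → 673
Population now: 0–9=789, 10–19=841, 20–29=794, 30–39=694, 40–49=673, 50+=957
Period 3:
Births: 794 × 0.531 = 422 ; 694 × 0.126 = 87 ; 673 × 0.38 = 256 → 765
10–19: 789 × 0.953 = 752
20–29: 841 × 0.946 = 796
30–39: 794 × 0.929 = 738
40–49: 694 × 0.939 = 652
50+: 673 × 0.941 + 957 × 0.311 = 633 + 298 = 931
Net migration: 40–49 − 165 → 487
Population now: 0–9=765, 10–19=752, 20–29=796, 30–39=738, 40–49=487, 50+=931
Period 4:
Births: 796 × 0.531 = 423 ; 738 × 0.126 = 93 ; 487 × 0.38 = 185 → 701
10–19: 765 × 0.953 = 729
20–29: 752 × 0.946 = 711
30–39: 796 × 0.929 = 739
40–49: 738 × 0.939 = 693
50+: 487 × 0.941 + 931 × 0.311 = 458 + 290 = 748
Net migration: 40–49 − 165 → 528
Population now: 0–9=701, 10–19=729, 20–29=711, 30–39=739, 40–49=528, 50+=748
Scenario A total after 4 periods: 4156
Scenario B projection —
Period 1:
Births: 960 × 0.561 = 539 ; 960 × 0.126 = 121 ; 660 × 0.38 = 251 → 911
10–19: 880 × 0.953 = 839
20–29: 790 × 0.946 = 747
30–39: 960 × 0.929 = 892
40–49: 960 × 0.939 = 901
50+: 660 × 0.941 + 730 × 0.311 = 621 + 227 = 848
Net migration: 40–49 − 165 → 736
Population now: 0–9=911, 10–19=839, 20–29=747, 30–39=892, 40–49=736, 50+=848
Period 2:
Births: 747 × 0.561 = 419 ; 892 × 0.126 = 112 ; 736 × 0.38 = 280 → 811
10–19: 911 × 0.953 = 868
20–29: 839 × 0.946 = 794
30–39: 747 × 0.929 = 694
40–49: 892 × 0.939 = 838
50+: 736 × 0.941 + 848 × 0.311 = 693 + 264 = 957
Net migration: 40–49 − 165 → 673
Population now: 0–9=811, 10–19=868, 20–29=794, 30–39=694, 40–49=673, 50+=957
Period 3:
Births: 794 × 0.561 = 445 ; 694 × 0.126 = 87 ; 673 × 0.38 = 256 → 788
10–19: 811 × 0.953 = 773
20–29: 868 × 0.946 = 821
30–39: 794 × 0.929 = 738
40–49: 694 × 0.939 = 652
50+: 673 × 0.941 + 957 × 0.311 = 633 + 298 = 931
Net migration: 40–49 − 165 → 487
Population now: 0–9=788, 10–19=773, 20–29=821, 30–39=738, 40–49=487, 50+=931
Period 4:
Births: 821 × 0.561 = 461 ; 738 × 0.126 = 93 ; 487 × 0.38 = 185 → 739
10–19: 788 × 0.953 = 751
20–29: 773 × 0.946 = 731
30–39: 821 × 0.929 = 763
40–49: 738 × 0.939 = 693
50+: 487 × 0.941 + 931 × 0.311 = 458 + 290 = 748
Net migration: 40–49 − 165 → 528
Population now: 0–9=739, 10–19=751, 20–29=731, 30–39=763, 40–49=528, 50+=748
Scenario B total after 4 periods: 4260
Difference B − A = 4260 − 4156 = 104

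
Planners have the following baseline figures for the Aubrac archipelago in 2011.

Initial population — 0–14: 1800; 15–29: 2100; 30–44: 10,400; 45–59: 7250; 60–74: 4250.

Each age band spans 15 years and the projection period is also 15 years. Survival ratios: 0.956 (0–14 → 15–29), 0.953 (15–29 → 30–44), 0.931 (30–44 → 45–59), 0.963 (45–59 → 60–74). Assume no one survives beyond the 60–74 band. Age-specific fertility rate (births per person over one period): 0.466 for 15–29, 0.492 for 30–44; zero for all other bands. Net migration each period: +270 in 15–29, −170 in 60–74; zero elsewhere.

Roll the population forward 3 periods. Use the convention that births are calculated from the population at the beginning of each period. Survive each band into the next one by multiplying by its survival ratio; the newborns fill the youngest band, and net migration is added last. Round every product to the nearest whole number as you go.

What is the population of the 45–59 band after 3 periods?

— Period 1 —
Births: 2100 × 0.466 = 979  |  10400 × 0.492 = 5117 → 6096
15–29: 1800 × 0.956 = 1721
30–44: 2100 × 0.953 = 2001
45–59: 10400 × 0.931 = 9682
60–74: 7250 × 0.963 = 6982
Net migration: 15–29 + 270 → 1991; 60–74 − 170 → 6812
Population now: 0–14=6096, 15–29=1991, 30–44=2001, 45–59=9682, 60–74=6812
— Period 2 —
Births: 1991 × 0.466 = 928  |  2001 × 0.492 = 984 → 1912
15–29: 6096 × 0.956 = 5828
30–44: 1991 × 0.953 = 1897
45–59: 2001 × 0.931 = 1863
60–74: 9682 × 0.963 = 9324
Net migration: 15–29 + 270 → 6098; 60–74 − 170 → 9154
Population now: 0–14=1912, 15–29=6098, 30–44=1897, 45–59=1863, 60–74=9154
— Period 3 —
Births: 6098 × 0.466 = 2842  |  1897 × 0.492 = 933 → 3775
15–29: 1912 × 0.956 = 1828
30–44: 6098 × 0.953 = 5811
45–59: 1897 × 0.931 = 1766
60–74: 1863 × 0.963 = 1794
Net migration: 15–29 + 270 → 2098; 60–74 − 170 → 1624
Population now: 0–14=3775, 15–29=2098, 30–44=5811, 45–59=1766, 60–74=1624

1766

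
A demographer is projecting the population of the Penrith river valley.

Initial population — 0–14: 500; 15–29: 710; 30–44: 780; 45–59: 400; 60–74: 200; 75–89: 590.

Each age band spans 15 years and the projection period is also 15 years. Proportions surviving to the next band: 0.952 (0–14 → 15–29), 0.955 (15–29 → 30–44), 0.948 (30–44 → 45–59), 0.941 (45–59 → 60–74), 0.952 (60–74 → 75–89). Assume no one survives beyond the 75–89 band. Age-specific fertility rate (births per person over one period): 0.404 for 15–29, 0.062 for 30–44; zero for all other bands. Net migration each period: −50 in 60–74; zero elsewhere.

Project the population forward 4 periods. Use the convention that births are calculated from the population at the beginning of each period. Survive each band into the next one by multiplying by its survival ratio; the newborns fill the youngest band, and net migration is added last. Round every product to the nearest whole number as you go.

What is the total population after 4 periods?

1644

Period 1.
Births: 710 × 0.404 = 287  |  780 × 0.062 = 48 → 335
15–29: 500 × 0.952 = 476
30–44: 710 × 0.955 = 678
45–59: 780 × 0.948 = 739
60–74: 400 × 0.941 = 376
75–89: 200 × 0.952 = 190
Net migration: 60–74 − 50 → 326
→ [335, 476, 678, 739, 326, 190]
Period 2.
Births: 476 × 0.404 = 192  |  678 × 0.062 = 42 → 234
15–29: 335 × 0.952 = 319
30–44: 476 × 0.955 = 455
45–59: 678 × 0.948 = 643
60–74: 739 × 0.941 = 695
75–89: 326 × 0.952 = 310
Net migration: 60–74 − 50 → 645
→ [234, 319, 455, 643, 645, 310]
Period 3.
Births: 319 × 0.404 = 129  |  455 × 0.062 = 28 → 157
15–29: 234 × 0.952 = 223
30–44: 319 × 0.955 = 305
45–59: 455 × 0.948 = 431
60–74: 643 × 0.941 = 605
75–89: 645 × 0.952 = 614
Net migration: 60–74 − 50 → 555
→ [157, 223, 305, 431, 555, 614]
Period 4.
Births: 223 × 0.404 = 90  |  305 × 0.062 = 19 → 109
15–29: 157 × 0.952 = 149
30–44: 223 × 0.955 = 213
45–59: 305 × 0.948 = 289
60–74: 431 × 0.941 = 406
75–89: 555 × 0.952 = 528
Net migration: 60–74 − 50 → 356
→ [109, 149, 213, 289, 356, 528]
Total after period 4: 109 + 149 + 213 + 289 + 356 + 528 = 1644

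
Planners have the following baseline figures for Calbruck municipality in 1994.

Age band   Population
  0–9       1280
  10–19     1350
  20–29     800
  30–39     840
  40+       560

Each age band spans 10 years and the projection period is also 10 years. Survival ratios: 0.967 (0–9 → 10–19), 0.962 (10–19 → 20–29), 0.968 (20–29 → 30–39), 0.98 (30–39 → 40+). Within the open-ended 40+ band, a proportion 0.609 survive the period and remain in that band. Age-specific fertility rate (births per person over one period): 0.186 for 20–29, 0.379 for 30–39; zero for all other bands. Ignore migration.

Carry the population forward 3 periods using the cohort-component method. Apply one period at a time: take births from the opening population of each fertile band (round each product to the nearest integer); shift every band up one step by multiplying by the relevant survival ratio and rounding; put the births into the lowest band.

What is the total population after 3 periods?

4929

— Period 1 —
Births: 800 × 0.186 = 149, 840 × 0.379 = 318 — total 467
10–19: 1280 × 0.967 = 1238
20–29: 1350 × 0.962 = 1299
30–39: 800 × 0.968 = 774
40+: 840 × 0.98 + 560 × 0.609 = 823 + 341 = 1164
Giving 467 / 1238 / 1299 / 774 / 1164.
— Period 2 —
Births: 1299 × 0.186 = 242, 774 × 0.379 = 293 — total 535
10–19: 467 × 0.967 = 452
20–29: 1238 × 0.962 = 1191
30–39: 1299 × 0.968 = 1257
40+: 774 × 0.98 + 1164 × 0.609 = 759 + 709 = 1468
Giving 535 / 452 / 1191 / 1257 / 1468.
— Period 3 —
Births: 1191 × 0.186 = 222, 1257 × 0.379 = 476 — total 698
10–19: 535 × 0.967 = 517
20–29: 452 × 0.962 = 435
30–39: 1191 × 0.968 = 1153
40+: 1257 × 0.98 + 1468 × 0.609 = 1232 + 894 = 2126
Giving 698 / 517 / 435 / 1153 / 2126.
Total after period 3: 698 + 517 + 435 + 1153 + 2126 = 4929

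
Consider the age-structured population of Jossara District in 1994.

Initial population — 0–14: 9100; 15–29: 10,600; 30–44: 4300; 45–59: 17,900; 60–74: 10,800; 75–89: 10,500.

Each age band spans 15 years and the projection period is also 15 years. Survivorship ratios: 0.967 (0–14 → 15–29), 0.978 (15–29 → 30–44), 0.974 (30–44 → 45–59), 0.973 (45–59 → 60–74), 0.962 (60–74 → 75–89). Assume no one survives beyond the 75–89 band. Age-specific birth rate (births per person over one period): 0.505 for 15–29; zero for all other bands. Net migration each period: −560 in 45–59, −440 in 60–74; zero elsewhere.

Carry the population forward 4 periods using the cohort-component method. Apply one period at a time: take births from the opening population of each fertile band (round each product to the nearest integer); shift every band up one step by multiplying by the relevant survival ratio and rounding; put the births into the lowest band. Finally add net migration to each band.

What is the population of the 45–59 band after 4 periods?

Call the groups 1 to 6, youngest first.
Period 1.
Births: 10600 * 0.505 = 5353
Group 2: 9100 * 0.967 = 8800
Group 3: 10600 * 0.978 = 10367
Group 4: 4300 * 0.974 = 4188
Group 5: 17900 * 0.973 = 17417
Group 6: 10800 * 0.962 = 10390
Net migration: Group 4 − 560 → 3628; Group 5 − 440 → 16977
End of period: [5353, 8800, 10367, 3628, 16977, 10390]
Period 2.
Births: 8800 * 0.505 = 4444
Group 2: 5353 * 0.967 = 5176
Group 3: 8800 * 0.978 = 8606
Group 4: 10367 * 0.974 = 10097
Group 5: 3628 * 0.973 = 3530
Group 6: 16977 * 0.962 = 16332
Net migration: Group 4 − 560 → 9537; Group 5 − 440 → 3090
End of period: [4444, 5176, 8606, 9537, 3090, 16332]
Period 3.
Births: 5176 * 0.505 = 2614
Group 2: 4444 * 0.967 = 4297
Group 3: 5176 * 0.978 = 5062
Group 4: 8606 * 0.974 = 8382
Group 5: 9537 * 0.973 = 9280
Group 6: 3090 * 0.962 = 2973
Net migration: Group 4 − 560 → 7822; Group 5 − 440 → 8840
End of period: [2614, 4297, 5062, 7822, 8840, 2973]
Period 4.
Births: 4297 * 0.505 = 2170
Group 2: 2614 * 0.967 = 2528
Group 3: 4297 * 0.978 = 4202
Group 4: 5062 * 0.974 = 4930
Group 5: 7822 * 0.973 = 7611
Group 6: 8840 * 0.962 = 8504
Net migration: Group 4 − 560 → 4370; Group 5 − 440 → 7171
End of period: [2170, 2528, 4202, 4370, 7171, 8504]

4370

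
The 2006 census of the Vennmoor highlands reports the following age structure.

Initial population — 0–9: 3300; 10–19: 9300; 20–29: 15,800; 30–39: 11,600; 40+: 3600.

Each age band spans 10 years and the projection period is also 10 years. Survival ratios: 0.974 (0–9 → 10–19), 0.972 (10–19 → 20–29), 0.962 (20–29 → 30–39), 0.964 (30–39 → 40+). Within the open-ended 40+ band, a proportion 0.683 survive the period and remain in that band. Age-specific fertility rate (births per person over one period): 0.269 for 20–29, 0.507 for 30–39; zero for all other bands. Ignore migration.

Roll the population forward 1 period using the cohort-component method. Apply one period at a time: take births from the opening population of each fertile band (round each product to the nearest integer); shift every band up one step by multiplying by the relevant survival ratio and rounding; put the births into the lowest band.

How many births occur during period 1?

Numbering the bands 1..5 from youngest to oldest:
— Period 1 —
Births: 15800 × 0.269 = 4250 ; 11600 × 0.507 = 5881 → 10131
Band 2: 3300 × 0.974 = 3214
Band 3: 9300 × 0.972 = 9040
Band 4: 15800 × 0.962 = 15200
Band 5: 11600 × 0.964 + 3600 × 0.683 = 11182 + 2459 = 13641
Population now: 0–9=10131, 10–19=3214, 20–29=9040, 30–39=15200, 40+=13641

10131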